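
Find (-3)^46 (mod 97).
Using repeated squaring. (-3) ≡ 94 (mod 97). 46 = 32 + 8 + 4 + 2 (binary 101110). Repeated squaring mod 97: 94^1 ≡ 94; 94^2 ≡ 94² = 8836 ≡ 9; 94^4 ≡ 9² = 81 ≡ 81; 94^8 ≡ 81² = 6561 ≡ 62; 94^16 ≡ 62² = 3844 ≡ 61; 94^32 ≡ 61² = 3721 ≡ 35. Multiply: (-3)^46 ≡ 94^32 × 94^8 × 94^4 × 94^2 ≡ 35 × 62 × 81 × 9 (mod 97): 35 × 62 = 2170 ≡ 36; 36 × 81 = 2916 ≡ 6; 6 × 9 = 54 ≡ 54. So (-3)^46 ≡ 54 (mod 97).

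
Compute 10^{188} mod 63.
37

Using successive squaring:
Binary expansion of 188: 10111100
Powers of 10 mod 63 (each is the square of the previous):
  10^1 ≡ 10 (mod 63)
  10^2 ≡ 10² = 100 ≡ 37 (mod 63)
  10^4 ≡ 37² = 1369 ≡ 46 (mod 63)
  10^8 ≡ 46² = 2116 ≡ 37 (mod 63)
  10^16 ≡ 37² = 1369 ≡ 46 (mod 63)
  10^32 ≡ 46² = 2116 ≡ 37 (mod 63)
  10^64 ≡ 37² = 1369 ≡ 46 (mod 63)
  10^128 ≡ 46² = 2116 ≡ 37 (mod 63)
188 = 128 + 32 + 16 + 8 + 4, so 10^188 = 10^128 × 10^32 × 10^16 × 10^8 × 10^4 ≡ 37 × 37 × 46 × 37 × 46 (mod 63)
Multiplying step by step:
  37 × 37 = 1369 ≡ 46 (mod 63)
  46 × 46 = 2116 ≡ 37 (mod 63)
  37 × 37 = 1369 ≡ 46 (mod 63)
  46 × 46 = 2116 ≡ 37 (mod 63)
Result: 10^188 ≡ 37 (mod 63)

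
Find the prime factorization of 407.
11 × 37

Divide by primes starting from smallest:
407 ÷ 11 = 37
37 ÷ 37 = 1

407 = 11 × 37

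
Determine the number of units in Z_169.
156

Prime factorization: 169 = 13^2
Using the formula φ(n) = n × Π(1 - 1/p) for each prime factor p:
φ(169) = 169 × (1 - 1/13)
φ(169) = 156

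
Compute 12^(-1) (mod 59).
12^(-1) ≡ 5 (mod 59). Verification: 12 × 5 = 60 ≡ 1 (mod 59)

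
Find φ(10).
4

Prime factorization: 10 = 2 × 5
Using the formula φ(n) = n × Π(1 - 1/p) for each prime factor p:
φ(10) = 10 × (1 - 1/2) × (1 - 1/5)
φ(10) = 4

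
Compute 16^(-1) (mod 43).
35

Using Extended Euclidean Algorithm:
gcd(16, 43) = 1
Bezout coefficients: 16 × -8 + 43 × 3 = 1
So 16 × -8 ≡ 1 (mod 43)
The inverse is -8 mod 43 = 35
Verification: 16 × 35 = 560 = 13 × 43 + 1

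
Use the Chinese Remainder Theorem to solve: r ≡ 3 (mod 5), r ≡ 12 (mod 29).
M = 5 × 29 = 145. M₁ = 29, y₁ ≡ 4 (mod 5). M₂ = 5, y₂ ≡ 6 (mod 29). r = 3×29×4 + 12×5×6 ≡ 128 (mod 145)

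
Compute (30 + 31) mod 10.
1

(30 + 31) = 61
61 mod 10 = 1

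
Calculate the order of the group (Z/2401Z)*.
2058

Prime factorization: 2401 = 7^4
Using the formula φ(n) = n × Π(1 - 1/p) for each prime factor p:
φ(2401) = 2401 × (1 - 1/7)
φ(2401) = 2058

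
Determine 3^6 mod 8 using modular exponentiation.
6 = 4 + 2 (binary 110). Repeated squaring mod 8: 3^1 ≡ 3; 3^2 ≡ 3² = 9 ≡ 1; 3^4 ≡ 1² = 1 ≡ 1. Multiply: 3^6 = 3^4 × 3^2 ≡ 1 × 1 (mod 8): 1 × 1 = 1 ≡ 1. So 3^6 ≡ 1 (mod 8).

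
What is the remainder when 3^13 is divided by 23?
Using repeated squaring. 13 = 8 + 4 + 1 (binary 1101). Repeated squaring mod 23: 3^1 ≡ 3; 3^2 ≡ 3² = 9 ≡ 9; 3^4 ≡ 9² = 81 ≡ 12; 3^8 ≡ 12² = 144 ≡ 6. Multiply: 3^13 = 3^8 × 3^4 × 3^1 ≡ 6 × 12 × 3 (mod 23): 6 × 12 = 72 ≡ 3; 3 × 3 = 9 ≡ 9. So 3^13 ≡ 9 (mod 23).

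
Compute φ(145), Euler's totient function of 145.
112

Prime factorization: 145 = 5 × 29
Using the formula φ(n) = n × Π(1 - 1/p) for each prime factor p:
φ(145) = 145 × (1 - 1/5) × (1 - 1/29)
φ(145) = 112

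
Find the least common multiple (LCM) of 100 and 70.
700

First find GCD(100, 70) using the Euclidean algorithm:
100 = 1 × 70 + 30
70 = 2 × 30 + 10
30 = 3 × 10 + 0
GCD(100, 70) = 10

LCM formula: LCM(a, b) = (a × b) / GCD(a, b)
LCM(100, 70) = (100 × 70) / 10
LCM(100, 70) = 7000 / 10
LCM(100, 70) = 700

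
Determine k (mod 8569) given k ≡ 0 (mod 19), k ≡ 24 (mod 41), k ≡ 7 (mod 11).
2812

Using the Chinese Remainder Theorem:
M = product of moduli = 8569
For equation 1: M_1 = 451, 451 ≡ 14 (mod 19), inverse of 451 mod 19 is 15 (check: 14 × 15 = 210 ≡ 1 (mod 19))
For equation 2: M_2 = 209, 209 ≡ 4 (mod 41), inverse of 209 mod 41 is 31 (check: 4 × 31 = 124 ≡ 1 (mod 41))
For equation 3: M_3 = 779, 779 ≡ 9 (mod 11), inverse of 779 mod 11 is 5 (check: 9 × 5 = 45 ≡ 1 (mod 11))
Combine: k ≡ Σ r_i×M_i×(M_i⁻¹ mod m_i) = 0×451×15 + 24×209×31 + 7×779×5 = 0 + 155496 + 27265 = 182761
182761 mod 8569 = 2812
k ≡ 2812 (mod 8569)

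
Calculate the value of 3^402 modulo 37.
Using Fermat: 3^{36} ≡ 1 (mod 37). 402 ≡ 6 (mod 36). So 3^{402} ≡ 3^{6} ≡ 26 (mod 37)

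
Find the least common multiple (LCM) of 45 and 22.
990

First find GCD(45, 22) using the Euclidean algorithm:
45 = 2 × 22 + 1
22 = 22 × 1 + 0
GCD(45, 22) = 1

LCM formula: LCM(a, b) = (a × b) / GCD(a, b)
LCM(45, 22) = (45 × 22) / 1
LCM(45, 22) = 990 / 1
LCM(45, 22) = 990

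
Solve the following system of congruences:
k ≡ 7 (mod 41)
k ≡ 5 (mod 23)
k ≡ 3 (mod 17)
9642

Using the Chinese Remainder Theorem:
M = product of moduli = 16031
For equation 1: M_1 = 391, 391 ≡ 22 (mod 41), inverse of 391 mod 41 is 28 (check: 22 × 28 = 616 ≡ 1 (mod 41))
For equation 2: M_2 = 697, 697 ≡ 7 (mod 23), inverse of 697 mod 23 is 10 (check: 7 × 10 = 70 ≡ 1 (mod 23))
For equation 3: M_3 = 943, 943 ≡ 8 (mod 17), inverse of 943 mod 17 is 15 (check: 8 × 15 = 120 ≡ 1 (mod 17))
Combine: k ≡ Σ r_i×M_i×(M_i⁻¹ mod m_i) = 7×391×28 + 5×697×10 + 3×943×15 = 76636 + 34850 + 42435 = 153921
153921 mod 16031 = 9642
k ≡ 9642 (mod 16031)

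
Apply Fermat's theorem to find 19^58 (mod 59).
By Fermat's Little Theorem, 19^{58} ≡ 1 (mod 59) since 59 is prime and gcd(19, 59) = 1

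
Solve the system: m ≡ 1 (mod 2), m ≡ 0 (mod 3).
M = 2 × 3 = 6. M₁ = 3, y₁ ≡ 1 (mod 2). M₂ = 2, y₂ ≡ 2 (mod 3). m = 1×3×1 + 0×2×2 ≡ 3 (mod 6)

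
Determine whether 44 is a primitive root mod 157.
p - 1 = 156 has prime divisors 2, 3, 13. Check 44^(156/q) mod 157 for each: 44^(156/2) = 44^78 ≡ 1, 44^(156/3) = 44^52 ≡ 12, 44^(156/13) = 44^12 ≡ 14 (mod 157). Since 44^78 ≡ 1 (mod 157), the order of 44 divides 78 (in fact the order is 78) ≠ 156, so it is not a primitive root.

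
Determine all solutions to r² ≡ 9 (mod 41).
The square roots of 9 mod 41 are 38 and 3. Verify: 38² = 1444 ≡ 9 (mod 41)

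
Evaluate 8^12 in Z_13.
Using Fermat: 8^{12} ≡ 1 (mod 13). 12 ≡ 0 (mod 12). So 8^{12} ≡ 8^{0} ≡ 1 (mod 13)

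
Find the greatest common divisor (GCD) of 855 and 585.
45

Using the Euclidean algorithm:
855 = 1 × 585 + 270
585 = 2 × 270 + 45
270 = 6 × 45 + 0

GCD(855, 585) = 45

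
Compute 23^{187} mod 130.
127

Using successive squaring:
Binary expansion of 187: 10111011
Powers of 23 mod 130 (each is the square of the previous):
  23^1 ≡ 23 (mod 130)
  23^2 ≡ 23² = 529 ≡ 9 (mod 130)
  23^4 ≡ 9² = 81 ≡ 81 (mod 130)
  23^8 ≡ 81² = 6561 ≡ 61 (mod 130)
  23^16 ≡ 61² = 3721 ≡ 81 (mod 130)
  23^32 ≡ 81² = 6561 ≡ 61 (mod 130)
  23^64 ≡ 61² = 3721 ≡ 81 (mod 130)
  23^128 ≡ 81² = 6561 ≡ 61 (mod 130)
187 = 128 + 32 + 16 + 8 + 2 + 1, so 23^187 = 23^128 × 23^32 × 23^16 × 23^8 × 23^2 × 23^1 ≡ 61 × 61 × 81 × 61 × 9 × 23 (mod 130)
Multiplying step by step:
  61 × 61 = 3721 ≡ 81 (mod 130)
  81 × 81 = 6561 ≡ 61 (mod 130)
  61 × 61 = 3721 ≡ 81 (mod 130)
  81 × 9 = 729 ≡ 79 (mod 130)
  79 × 23 = 1817 ≡ 127 (mod 130)
Result: 23^187 ≡ 127 (mod 130)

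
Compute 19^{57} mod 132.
79

Using successive squaring:
Binary expansion of 57: 111001
Powers of 19 mod 132 (each is the square of the previous):
  19^1 ≡ 19 (mod 132)
  19^2 ≡ 19² = 361 ≡ 97 (mod 132)
  19^4 ≡ 97² = 9409 ≡ 37 (mod 132)
  19^8 ≡ 37² = 1369 ≡ 49 (mod 132)
  19^16 ≡ 49² = 2401 ≡ 25 (mod 132)
  19^32 ≡ 25² = 625 ≡ 97 (mod 132)
57 = 32 + 16 + 8 + 1, so 19^57 = 19^32 × 19^16 × 19^8 × 19^1 ≡ 97 × 25 × 49 × 19 (mod 132)
Multiplying step by step:
  97 × 25 = 2425 ≡ 49 (mod 132)
  49 × 49 = 2401 ≡ 25 (mod 132)
  25 × 19 = 475 ≡ 79 (mod 132)
Result: 19^57 ≡ 79 (mod 132)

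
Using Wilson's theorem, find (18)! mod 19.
By Wilson's theorem, (18)! ≡ -1 ≡ 18 (mod 19)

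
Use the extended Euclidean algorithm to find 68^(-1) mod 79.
Extended GCD: 68(-36) + 79(31) = 1. So 68^(-1) ≡ 43 ≡ 43 (mod 79). Verify: 68 × 43 = 2924 ≡ 1 (mod 79)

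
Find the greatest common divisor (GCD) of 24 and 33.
3

Using the Euclidean algorithm:
24 = 0 × 33 + 24
33 = 1 × 24 + 9
24 = 2 × 9 + 6
9 = 1 × 6 + 3
6 = 2 × 3 + 0

GCD(24, 33) = 3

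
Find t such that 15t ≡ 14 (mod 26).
20

Since gcd(15, 26) = 1 divides 14, a solution exists.
Multiply both sides by the inverse of 15 mod 26:
  15^(-1) mod 26 = 7
  x ≡ 7 × 14 ≡ 98 ≡ 20 (mod 26)
Verification: 15 × 20 = 300 = 11 × 26 + 14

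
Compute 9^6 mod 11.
6 = 4 + 2 (binary 110). Repeated squaring mod 11: 9^1 ≡ 9; 9^2 ≡ 9² = 81 ≡ 4; 9^4 ≡ 4² = 16 ≡ 5. Multiply: 9^6 = 9^4 × 9^2 ≡ 5 × 4 (mod 11): 5 × 4 = 20 ≡ 9. So 9^6 ≡ 9 (mod 11).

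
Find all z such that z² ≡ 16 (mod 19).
The square roots of 16 mod 19 are 4 and 15. Verify: 4² = 16 ≡ 16 (mod 19)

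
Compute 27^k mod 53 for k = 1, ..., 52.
g^1, g^2, ..., g^{52} mod 53: {27, 40, 20, 10, 5, 29, 41, 47, 50, 25, 39, 46, 23, 38, 19, 36, 18, 9, 31, 42, 21, 37, 45, 49, 51, 52, 26, 13, 33, 43, 48, 24, 12, 6, 3, 28, 14, 7, 30, 15, 34, 17, 35, 44, 22, 11, 32, 16, 8, 4, 2, 1}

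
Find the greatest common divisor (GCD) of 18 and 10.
2

Using the Euclidean algorithm:
18 = 1 × 10 + 8
10 = 1 × 8 + 2
8 = 4 × 2 + 0

GCD(18, 10) = 2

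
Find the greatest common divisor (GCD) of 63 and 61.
1

Using the Euclidean algorithm:
63 = 1 × 61 + 2
61 = 30 × 2 + 1
2 = 2 × 1 + 0

GCD(63, 61) = 1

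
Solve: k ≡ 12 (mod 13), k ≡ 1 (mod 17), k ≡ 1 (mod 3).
M = 13 × 17 × 3 = 663. M₁ = 51, y₁ ≡ 12 (mod 13). M₂ = 39, y₂ ≡ 7 (mod 17). M₃ = 221, y₃ ≡ 2 (mod 3). k = 12×51×12 + 1×39×7 + 1×221×2 ≡ 103 (mod 663)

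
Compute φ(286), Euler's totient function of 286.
120

Prime factorization: 286 = 2 × 11 × 13
Using the formula φ(n) = n × Π(1 - 1/p) for each prime factor p:
φ(286) = 286 × (1 - 1/2) × (1 - 1/11) × (1 - 1/13)
φ(286) = 120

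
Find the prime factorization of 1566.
2 × 3^3 × 29

Divide by primes starting from smallest:
1566 ÷ 2 = 783
783 ÷ 3 = 261
261 ÷ 3 = 87
87 ÷ 3 = 29
29 ÷ 29 = 1

1566 = 2 × 3^3 × 29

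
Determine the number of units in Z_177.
116

Prime factorization: 177 = 3 × 59
Using the formula φ(n) = n × Π(1 - 1/p) for each prime factor p:
φ(177) = 177 × (1 - 1/3) × (1 - 1/59)
φ(177) = 116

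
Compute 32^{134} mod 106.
82

Using successive squaring:
Binary expansion of 134: 10000110
Powers of 32 mod 106 (each is the square of the previous):
  32^1 ≡ 32 (mod 106)
  32^2 ≡ 32² = 1024 ≡ 70 (mod 106)
  32^4 ≡ 70² = 4900 ≡ 24 (mod 106)
  32^8 ≡ 24² = 576 ≡ 46 (mod 106)
  32^16 ≡ 46² = 2116 ≡ 102 (mod 106)
  32^32 ≡ 102² = 10404 ≡ 16 (mod 106)
  32^64 ≡ 16² = 256 ≡ 44 (mod 106)
  32^128 ≡ 44² = 1936 ≡ 28 (mod 106)
134 = 128 + 4 + 2, so 32^134 = 32^128 × 32^4 × 32^2 ≡ 28 × 24 × 70 (mod 106)
Multiplying step by step:
  28 × 24 = 672 ≡ 36 (mod 106)
  36 × 70 = 2520 ≡ 82 (mod 106)
Result: 32^134 ≡ 82 (mod 106)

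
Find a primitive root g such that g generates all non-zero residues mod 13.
p - 1 = 12 has prime divisors 2, 3. h is a primitive root mod 13 iff h^(12/q) ≢ 1 (mod 13) for each such q.
h = 2: 2^6 ≡ 12, 2^4 ≡ 3 (mod 13); none is 1, so 2 has order 12 and is a primitive root.
The smallest primitive root mod 13 is g = 2.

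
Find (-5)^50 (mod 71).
Using repeated squaring. (-5) ≡ 66 (mod 71). 50 = 32 + 16 + 2 (binary 110010). Repeated squaring mod 71: 66^1 ≡ 66; 66^2 ≡ 66² = 4356 ≡ 25; 66^4 ≡ 25² = 625 ≡ 57; 66^8 ≡ 57² = 3249 ≡ 54; 66^16 ≡ 54² = 2916 ≡ 5; 66^32 ≡ 5² = 25 ≡ 25. Multiply: (-5)^50 ≡ 66^32 × 66^16 × 66^2 ≡ 25 × 5 × 25 (mod 71): 25 × 5 = 125 ≡ 54; 54 × 25 = 1350 ≡ 1. So (-5)^50 ≡ 1 (mod 71).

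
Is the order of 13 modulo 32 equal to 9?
No, the actual order is 8, not 9.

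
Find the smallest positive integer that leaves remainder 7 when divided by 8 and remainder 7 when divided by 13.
M = 8 × 13 = 104. M₁ = 13, y₁ ≡ 5 (mod 8). M₂ = 8, y₂ ≡ 5 (mod 13). z = 7×13×5 + 7×8×5 ≡ 7 (mod 104). The smallest positive such number is 7.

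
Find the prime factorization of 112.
2^4 × 7

Divide by primes starting from smallest:
112 ÷ 2 = 56
56 ÷ 2 = 28
28 ÷ 2 = 14
14 ÷ 2 = 7
7 ÷ 7 = 1

112 = 2^4 × 7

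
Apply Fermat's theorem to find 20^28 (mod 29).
By Fermat's Little Theorem, 20^{28} ≡ 1 (mod 29) since 29 is prime and gcd(20, 29) = 1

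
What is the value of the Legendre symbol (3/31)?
(3/31) = 3^{15} mod 31 = -1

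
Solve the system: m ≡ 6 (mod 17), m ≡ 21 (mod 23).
M = 17 × 23 = 391. M₁ = 23, y₁ ≡ 3 (mod 17). M₂ = 17, y₂ ≡ 19 (mod 23). m = 6×23×3 + 21×17×19 ≡ 159 (mod 391)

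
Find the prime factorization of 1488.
2^4 × 3 × 31

Divide by primes starting from smallest:
1488 ÷ 2 = 744
744 ÷ 2 = 372
372 ÷ 2 = 186
186 ÷ 2 = 93
93 ÷ 3 = 31
31 ÷ 31 = 1

1488 = 2^4 × 3 × 31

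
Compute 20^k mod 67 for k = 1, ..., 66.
g^1, g^2, ..., g^{66} mod 67: {20, 65, 27, 4, 13, 59, 41, 16, 52, 35, 30, 64, 7, 6, 53, 55, 28, 24, 11, 19, 45, 29, 44, 9, 46, 49, 42, 36, 50, 62, 34, 10, 66, 47, 2, 40, 63, 54, 8, 26, 51, 15, 32, 37, 3, 60, 61, 14, 12, 39, 43, 56, 48, 22, 38, 23, 58, 21, 18, 25, 31, 17, 5, 33, 57, 1}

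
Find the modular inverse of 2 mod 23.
2^(-1) ≡ 12 (mod 23). Verification: 2 × 12 = 24 ≡ 1 (mod 23)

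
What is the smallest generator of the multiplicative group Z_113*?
p - 1 = 112 has prime divisors 2, 7. h is a primitive root mod 113 iff h^(112/q) ≢ 1 (mod 113) for each such q.
h = 2: 2^56 ≡ 1, 2^16 ≡ 109 (mod 113); 2^56 ≡ 1, so not a primitive root.
h = 3: 3^56 ≡ 112, 3^16 ≡ 49 (mod 113); none is 1, so 3 has order 112 and is a primitive root.
The smallest primitive root mod 113 is g = 3.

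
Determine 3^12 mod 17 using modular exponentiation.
Using repeated squaring. 12 = 8 + 4 (binary 1100). Repeated squaring mod 17: 3^1 ≡ 3; 3^2 ≡ 3² = 9 ≡ 9; 3^4 ≡ 9² = 81 ≡ 13; 3^8 ≡ 13² = 169 ≡ 16. Multiply: 3^12 = 3^8 × 3^4 ≡ 16 × 13 (mod 17): 16 × 13 = 208 ≡ 4. So 3^12 ≡ 4 (mod 17).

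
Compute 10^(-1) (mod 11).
10^(-1) ≡ 10 (mod 11). Verification: 10 × 10 = 100 ≡ 1 (mod 11)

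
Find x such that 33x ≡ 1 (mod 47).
33^(-1) ≡ 10 (mod 47). Verification: 33 × 10 = 330 ≡ 1 (mod 47)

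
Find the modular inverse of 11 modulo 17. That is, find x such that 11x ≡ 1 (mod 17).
14

Using Extended Euclidean Algorithm:
gcd(11, 17) = 1
Bezout coefficients: 11 × -3 + 17 × 2 = 1
So 11 × -3 ≡ 1 (mod 17)
The inverse is -3 mod 17 = 14
Verification: 11 × 14 = 154 = 9 × 17 + 1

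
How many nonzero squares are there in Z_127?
For prime 127, there are (p-1)/2 = (127-1)/2 = 63 quadratic residues (excluding 0).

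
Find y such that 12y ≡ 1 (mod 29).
12^(-1) ≡ 17 (mod 29). Verification: 12 × 17 = 204 ≡ 1 (mod 29)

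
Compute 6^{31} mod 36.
0

Using successive squaring:
Binary expansion of 31: 11111
Powers of 6 mod 36 (each is the square of the previous):
  6^1 ≡ 6 (mod 36)
  6^2 ≡ 6² = 36 ≡ 0 (mod 36)
  6^4 ≡ 0² = 0 ≡ 0 (mod 36)
  6^8 ≡ 0² = 0 ≡ 0 (mod 36)
  6^16 ≡ 0² = 0 ≡ 0 (mod 36)
31 = 16 + 8 + 4 + 2 + 1, so 6^31 = 6^16 × 6^8 × 6^4 × 6^2 × 6^1 ≡ 0 × 0 × 0 × 0 × 6 (mod 36)
Multiplying step by step:
  0 × 0 = 0 ≡ 0 (mod 36)
  0 × 0 = 0 ≡ 0 (mod 36)
  0 × 0 = 0 ≡ 0 (mod 36)
  0 × 6 = 0 ≡ 0 (mod 36)
Result: 6^31 ≡ 0 (mod 36)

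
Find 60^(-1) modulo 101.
32

Using Extended Euclidean Algorithm:
gcd(60, 101) = 1
Bezout coefficients: 60 × 32 + 101 × -19 = 1
So 60 × 32 ≡ 1 (mod 101)
The inverse is 32 mod 101 = 32
Verification: 60 × 32 = 1920 = 19 × 101 + 1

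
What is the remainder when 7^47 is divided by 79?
Using repeated squaring. 47 = 32 + 8 + 4 + 2 + 1 (binary 101111). Repeated squaring mod 79: 7^1 ≡ 7; 7^2 ≡ 7² = 49 ≡ 49; 7^4 ≡ 49² = 2401 ≡ 31; 7^8 ≡ 31² = 961 ≡ 13; 7^16 ≡ 13² = 169 ≡ 11; 7^32 ≡ 11² = 121 ≡ 42. Multiply: 7^47 = 7^32 × 7^8 × 7^4 × 7^2 × 7^1 ≡ 42 × 13 × 31 × 49 × 7 (mod 79): 42 × 13 = 546 ≡ 72; 72 × 31 = 2232 ≡ 20; 20 × 49 = 980 ≡ 32; 32 × 7 = 224 ≡ 66. So 7^47 ≡ 66 (mod 79).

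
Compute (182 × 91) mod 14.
0

(182 × 91) = 16562
16562 mod 14 = 0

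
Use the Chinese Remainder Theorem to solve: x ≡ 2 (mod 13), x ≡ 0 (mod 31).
M = 13 × 31 = 403. M₁ = 31, y₁ ≡ 8 (mod 13). M₂ = 13, y₂ ≡ 12 (mod 31). x = 2×31×8 + 0×13×12 ≡ 93 (mod 403)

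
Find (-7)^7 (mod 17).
(-7) ≡ 10 (mod 17). 7 = 4 + 2 + 1 (binary 111). Repeated squaring mod 17: 10^1 ≡ 10; 10^2 ≡ 10² = 100 ≡ 15; 10^4 ≡ 15² = 225 ≡ 4. Multiply: (-7)^7 ≡ 10^4 × 10^2 × 10^1 ≡ 4 × 15 × 10 (mod 17): 4 × 15 = 60 ≡ 9; 9 × 10 = 90 ≡ 5. So (-7)^7 ≡ 5 (mod 17).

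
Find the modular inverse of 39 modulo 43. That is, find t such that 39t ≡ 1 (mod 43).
32

Using Extended Euclidean Algorithm:
gcd(39, 43) = 1
Bezout coefficients: 39 × -11 + 43 × 10 = 1
So 39 × -11 ≡ 1 (mod 43)
The inverse is -11 mod 43 = 32
Verification: 39 × 32 = 1248 = 29 × 43 + 1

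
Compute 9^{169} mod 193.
9

Using successive squaring:
Binary expansion of 169: 10101001
Powers of 9 mod 193 (each is the square of the previous):
  9^1 ≡ 9 (mod 193)
  9^2 ≡ 9² = 81 ≡ 81 (mod 193)
  9^4 ≡ 81² = 6561 ≡ 192 (mod 193)
  9^8 ≡ 192² = 36864 ≡ 1 (mod 193)
  9^16 ≡ 1² = 1 ≡ 1 (mod 193)
  9^32 ≡ 1² = 1 ≡ 1 (mod 193)
  9^64 ≡ 1² = 1 ≡ 1 (mod 193)
  9^128 ≡ 1² = 1 ≡ 1 (mod 193)
169 = 128 + 32 + 8 + 1, so 9^169 = 9^128 × 9^32 × 9^8 × 9^1 ≡ 1 × 1 × 1 × 9 (mod 193)
Multiplying step by step:
  1 × 1 = 1 ≡ 1 (mod 193)
  1 × 1 = 1 ≡ 1 (mod 193)
  1 × 9 = 9 ≡ 9 (mod 193)
Result: 9^169 ≡ 9 (mod 193)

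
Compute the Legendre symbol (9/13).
(9/13) = 9^{6} mod 13 = 1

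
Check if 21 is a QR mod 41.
By Euler's criterion: 21^{20} ≡ 1 (mod 41). Since this equals 1, 21 is a QR.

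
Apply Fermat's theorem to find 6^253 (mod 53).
By Fermat: 6^{52} ≡ 1 (mod 53). 253 = 4×52 + 45. So 6^{253} ≡ 6^{45} ≡ 37 (mod 53)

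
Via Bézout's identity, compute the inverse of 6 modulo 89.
Extended GCD: 6(15) + 89(-1) = 1. So 6^(-1) ≡ 15 ≡ 15 (mod 89). Verify: 6 × 15 = 90 ≡ 1 (mod 89)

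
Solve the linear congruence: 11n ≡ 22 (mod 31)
2

Since gcd(11, 31) = 1 divides 22, a solution exists.
Multiply both sides by the inverse of 11 mod 31:
  11^(-1) mod 31 = 17
  x ≡ 17 × 22 ≡ 374 ≡ 2 (mod 31)
Verification: 11 × 2 = 22 = 0 × 31 + 22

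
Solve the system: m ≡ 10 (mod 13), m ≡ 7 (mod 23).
M = 13 × 23 = 299. M₁ = 23, y₁ ≡ 4 (mod 13). M₂ = 13, y₂ ≡ 16 (mod 23). m = 10×23×4 + 7×13×16 ≡ 283 (mod 299)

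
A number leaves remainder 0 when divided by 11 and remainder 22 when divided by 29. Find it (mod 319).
M = 11 × 29 = 319. M₁ = 29, y₁ ≡ 8 (mod 11). M₂ = 11, y₂ ≡ 8 (mod 29). t = 0×29×8 + 22×11×8 ≡ 22 (mod 319)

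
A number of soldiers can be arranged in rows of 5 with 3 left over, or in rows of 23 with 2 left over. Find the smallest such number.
M = 5 × 23 = 115. M₁ = 23, y₁ ≡ 2 (mod 5). M₂ = 5, y₂ ≡ 14 (mod 23). y = 3×23×2 + 2×5×14 ≡ 48 (mod 115). The smallest positive such number is 48.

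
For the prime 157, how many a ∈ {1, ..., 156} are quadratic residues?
For prime 157, there are (p-1)/2 = (157-1)/2 = 78 quadratic residues (excluding 0).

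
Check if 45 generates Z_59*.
p - 1 = 58 has prime divisors 2, 29. Check 45^(58/q) mod 59 for each: 45^(58/2) = 45^29 ≡ 1, 45^(58/29) = 45^2 ≡ 19 (mod 59). Since 45^29 ≡ 1 (mod 59), the order of 45 divides 29 (in fact the order is 29) ≠ 58, so it is not a primitive root.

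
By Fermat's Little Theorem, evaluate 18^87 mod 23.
By Fermat: 18^{22} ≡ 1 (mod 23). 87 = 3×22 + 21. So 18^{87} ≡ 18^{21} ≡ 9 (mod 23)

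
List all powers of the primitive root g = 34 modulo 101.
g^1, g^2, ..., g^{100} mod 101: {34, 45, 15, 5, 69, 23, 75, 25, 42, 14, 72, 24, 8, 70, 57, 19, 40, 47, 83, 95, 99, 33, 11, 71, 91, 64, 55, 52, 51, 17, 73, 58, 53, 85, 62, 88, 63, 21, 7, 36, 12, 4, 35, 79, 60, 20, 74, 92, 98, 100, 67, 56, 86, 96, 32, 78, 26, 76, 59, 87, 29, 77, 93, 31, 44, 82, 61, 54, 18, 6, 2, 68, 90, 30, 10, 37, 46, 49, 50, 84, 28, 43, 48, 16, 39, 13, 38, 80, 94, 65, 89, 97, 66, 22, 41, 81, 27, 9, 3, 1}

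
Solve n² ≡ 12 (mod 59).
The square roots of 12 mod 59 are 22 and 37. Verify: 22² = 484 ≡ 12 (mod 59)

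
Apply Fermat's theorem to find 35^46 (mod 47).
By Fermat's Little Theorem, 35^{46} ≡ 1 (mod 47) since 47 is prime and gcd(35, 47) = 1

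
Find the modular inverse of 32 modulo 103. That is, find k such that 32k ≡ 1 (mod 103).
29

Using Extended Euclidean Algorithm:
gcd(32, 103) = 1
Bezout coefficients: 32 × 29 + 103 × -9 = 1
So 32 × 29 ≡ 1 (mod 103)
The inverse is 29 mod 103 = 29
Verification: 32 × 29 = 928 = 9 × 103 + 1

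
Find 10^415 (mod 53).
Using Fermat: 10^{52} ≡ 1 (mod 53). 415 ≡ 51 (mod 52). So 10^{415} ≡ 10^{51} ≡ 16 (mod 53)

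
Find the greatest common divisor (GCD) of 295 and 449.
1

Using the Euclidean algorithm:
295 = 0 × 449 + 295
449 = 1 × 295 + 154
295 = 1 × 154 + 141
154 = 1 × 141 + 13
141 = 10 × 13 + 11
13 = 1 × 11 + 2
11 = 5 × 2 + 1
2 = 2 × 1 + 0

GCD(295, 449) = 1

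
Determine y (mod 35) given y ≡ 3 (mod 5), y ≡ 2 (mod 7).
23

Using the Chinese Remainder Theorem:
M = product of moduli = 35
For equation 1: M_1 = 7, 7 ≡ 2 (mod 5), inverse of 7 mod 5 is 3 (check: 2 × 3 = 6 ≡ 1 (mod 5))
For equation 2: M_2 = 5, 5 ≡ 5 (mod 7), inverse of 5 mod 7 is 3 (check: 5 × 3 = 15 ≡ 1 (mod 7))
Combine: y ≡ Σ r_i×M_i×(M_i⁻¹ mod m_i) = 3×7×3 + 2×5×3 = 63 + 30 = 93
93 mod 35 = 23
y ≡ 23 (mod 35)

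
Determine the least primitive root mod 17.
p - 1 = 16 has prime divisors 2. h is a primitive root mod 17 iff h^(16/q) ≢ 1 (mod 17) for each such q.
h = 2: 2^8 ≡ 1 (mod 17); 2^8 ≡ 1, so not a primitive root.
h = 3: 3^8 ≡ 16 (mod 17); none is 1, so 3 has order 16 and is a primitive root.
The smallest primitive root mod 17 is g = 3.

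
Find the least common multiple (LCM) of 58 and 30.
870

First find GCD(58, 30) using the Euclidean algorithm:
58 = 1 × 30 + 28
30 = 1 × 28 + 2
28 = 14 × 2 + 0
GCD(58, 30) = 2

LCM formula: LCM(a, b) = (a × b) / GCD(a, b)
LCM(58, 30) = (58 × 30) / 2
LCM(58, 30) = 1740 / 2
LCM(58, 30) = 870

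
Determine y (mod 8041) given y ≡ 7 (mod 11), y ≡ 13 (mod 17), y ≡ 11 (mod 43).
183

Using the Chinese Remainder Theorem:
M = product of moduli = 8041
For equation 1: M_1 = 731, 731 ≡ 5 (mod 11), inverse of 731 mod 11 is 9 (check: 5 × 9 = 45 ≡ 1 (mod 11))
For equation 2: M_2 = 473, 473 ≡ 14 (mod 17), inverse of 473 mod 17 is 11 (check: 14 × 11 = 154 ≡ 1 (mod 17))
For equation 3: M_3 = 187, 187 ≡ 15 (mod 43), inverse of 187 mod 43 is 23 (check: 15 × 23 = 345 ≡ 1 (mod 43))
Combine: y ≡ Σ r_i×M_i×(M_i⁻¹ mod m_i) = 7×731×9 + 13×473×11 + 11×187×23 = 46053 + 67639 + 47311 = 161003
161003 mod 8041 = 183
y ≡ 183 (mod 8041)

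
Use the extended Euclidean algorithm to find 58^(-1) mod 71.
Extended GCD: 58(-11) + 71(9) = 1. So 58^(-1) ≡ 60 ≡ 60 (mod 71). Verify: 58 × 60 = 3480 ≡ 1 (mod 71)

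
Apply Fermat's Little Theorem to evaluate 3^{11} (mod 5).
2

By Fermat's Little Theorem, a^(p-1) ≡ 1 (mod p) for prime p and gcd(a, p) = 1
Here p = 5, so 3^4 ≡ 1 (mod 5)
We can reduce the exponent: 11 mod 4 = 3
So 3^11 ≡ 3^3 (mod 5)
Computing: 3^3 mod 5 = 2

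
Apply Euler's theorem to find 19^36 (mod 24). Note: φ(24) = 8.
By Euler: 19^{8} ≡ 1 (mod 24) since gcd(19, 24) = 1. 36 = 4×8 + 4. So 19^{36} ≡ 19^{4} ≡ 1 (mod 24)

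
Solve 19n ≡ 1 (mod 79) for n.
25

Using Extended Euclidean Algorithm:
gcd(19, 79) = 1
Bezout coefficients: 19 × 25 + 79 × -6 = 1
So 19 × 25 ≡ 1 (mod 79)
The inverse is 25 mod 79 = 25
Verification: 19 × 25 = 475 = 6 × 79 + 1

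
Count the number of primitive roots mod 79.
Number of primitive roots mod 79 = φ(78) = 24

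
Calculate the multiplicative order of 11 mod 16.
Powers of 11 mod 16: 11^1≡11, 11^2≡9, 11^3≡3, 11^4≡1. Order = 4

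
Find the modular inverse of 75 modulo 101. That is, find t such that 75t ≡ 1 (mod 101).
66

Using Extended Euclidean Algorithm:
gcd(75, 101) = 1
Bezout coefficients: 75 × -35 + 101 × 26 = 1
So 75 × -35 ≡ 1 (mod 101)
The inverse is -35 mod 101 = 66
Verification: 75 × 66 = 4950 = 49 × 101 + 1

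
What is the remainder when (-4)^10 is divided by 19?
(-4) ≡ 15 (mod 19). 10 = 8 + 2 (binary 1010). Repeated squaring mod 19: 15^1 ≡ 15; 15^2 ≡ 15² = 225 ≡ 16; 15^4 ≡ 16² = 256 ≡ 9; 15^8 ≡ 9² = 81 ≡ 5. Multiply: (-4)^10 ≡ 15^8 × 15^2 ≡ 5 × 16 (mod 19): 5 × 16 = 80 ≡ 4. So (-4)^10 ≡ 4 (mod 19).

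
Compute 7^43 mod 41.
Using Fermat: 7^{40} ≡ 1 (mod 41). 43 ≡ 3 (mod 40). So 7^{43} ≡ 7^{3} ≡ 15 (mod 41)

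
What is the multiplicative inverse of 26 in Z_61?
26^(-1) ≡ 54 (mod 61). Verification: 26 × 54 = 1404 ≡ 1 (mod 61)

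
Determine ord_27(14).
Powers of 14 mod 27: 14^1≡14, 14^2≡7, 14^3≡17, 14^4≡22, 14^5≡11, 14^6≡19, 14^7≡23, 14^8≡25, 14^9≡26, 14^10≡13, 14^11≡20, 14^12≡10, 14^13≡5, 14^14≡16, 14^15≡8, 14^16≡4, 14^17≡2, 14^18≡1. Order = 18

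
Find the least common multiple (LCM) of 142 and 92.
6532

First find GCD(142, 92) using the Euclidean algorithm:
142 = 1 × 92 + 50
92 = 1 × 50 + 42
50 = 1 × 42 + 8
42 = 5 × 8 + 2
8 = 4 × 2 + 0
GCD(142, 92) = 2

LCM formula: LCM(a, b) = (a × b) / GCD(a, b)
LCM(142, 92) = (142 × 92) / 2
LCM(142, 92) = 13064 / 2
LCM(142, 92) = 6532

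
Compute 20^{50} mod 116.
20

Using successive squaring:
Binary expansion of 50: 110010
Powers of 20 mod 116 (each is the square of the previous):
  20^1 ≡ 20 (mod 116)
  20^2 ≡ 20² = 400 ≡ 52 (mod 116)
  20^4 ≡ 52² = 2704 ≡ 36 (mod 116)
  20^8 ≡ 36² = 1296 ≡ 20 (mod 116)
  20^16 ≡ 20² = 400 ≡ 52 (mod 116)
  20^32 ≡ 52² = 2704 ≡ 36 (mod 116)
50 = 32 + 16 + 2, so 20^50 = 20^32 × 20^16 × 20^2 ≡ 36 × 52 × 52 (mod 116)
Multiplying step by step:
  36 × 52 = 1872 ≡ 16 (mod 116)
  16 × 52 = 832 ≡ 20 (mod 116)
Result: 20^50 ≡ 20 (mod 116)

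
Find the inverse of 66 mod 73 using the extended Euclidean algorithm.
Extended GCD: 66(-21) + 73(19) = 1. So 66^(-1) ≡ 52 ≡ 52 (mod 73). Verify: 66 × 52 = 3432 ≡ 1 (mod 73)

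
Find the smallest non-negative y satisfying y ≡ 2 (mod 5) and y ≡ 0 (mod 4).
M = 5 × 4 = 20. M₁ = 4, y₁ ≡ 4 (mod 5). M₂ = 5, y₂ ≡ 1 (mod 4). y = 2×4×4 + 0×5×1 ≡ 12 (mod 20)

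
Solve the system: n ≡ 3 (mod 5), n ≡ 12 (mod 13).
M = 5 × 13 = 65. M₁ = 13, y₁ ≡ 2 (mod 5). M₂ = 5, y₂ ≡ 8 (mod 13). n = 3×13×2 + 12×5×8 ≡ 38 (mod 65)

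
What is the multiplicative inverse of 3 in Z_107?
36

Using Extended Euclidean Algorithm:
gcd(3, 107) = 1
Bezout coefficients: 3 × 36 + 107 × -1 = 1
So 3 × 36 ≡ 1 (mod 107)
The inverse is 36 mod 107 = 36
Verification: 3 × 36 = 108 = 1 × 107 + 1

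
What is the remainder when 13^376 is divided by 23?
Using Fermat: 13^{22} ≡ 1 (mod 23). 376 ≡ 2 (mod 22). So 13^{376} ≡ 13^{2} ≡ 8 (mod 23)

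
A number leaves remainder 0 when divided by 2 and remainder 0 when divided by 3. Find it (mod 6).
M = 2 × 3 = 6. M₁ = 3, y₁ ≡ 1 (mod 2). M₂ = 2, y₂ ≡ 2 (mod 3). y = 0×3×1 + 0×2×2 ≡ 0 (mod 6)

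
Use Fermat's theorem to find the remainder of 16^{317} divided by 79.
9

By Fermat's Little Theorem, a^(p-1) ≡ 1 (mod p) for prime p and gcd(a, p) = 1
Here p = 79, so 16^78 ≡ 1 (mod 79)
We can reduce the exponent: 317 mod 78 = 5
So 16^317 ≡ 16^5 (mod 79)
Computing: 16^5 mod 79 = 9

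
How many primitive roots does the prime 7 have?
Number of primitive roots mod 7 = φ(6) = 2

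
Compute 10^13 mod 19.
Using repeated squaring. 13 = 8 + 4 + 1 (binary 1101). Repeated squaring mod 19: 10^1 ≡ 10; 10^2 ≡ 10² = 100 ≡ 5; 10^4 ≡ 5² = 25 ≡ 6; 10^8 ≡ 6² = 36 ≡ 17. Multiply: 10^13 = 10^8 × 10^4 × 10^1 ≡ 17 × 6 × 10 (mod 19): 17 × 6 = 102 ≡ 7; 7 × 10 = 70 ≡ 13. So 10^13 ≡ 13 (mod 19).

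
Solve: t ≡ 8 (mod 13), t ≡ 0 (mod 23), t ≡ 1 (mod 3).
M = 13 × 23 × 3 = 897. M₁ = 69, y₁ ≡ 10 (mod 13). M₂ = 39, y₂ ≡ 13 (mod 23). M₃ = 299, y₃ ≡ 2 (mod 3). t = 8×69×10 + 0×39×13 + 1×299×2 ≡ 736 (mod 897)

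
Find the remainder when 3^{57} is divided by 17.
By Fermat: 3^{16} ≡ 1 (mod 17). 57 = 3×16 + 9. So 3^{57} ≡ 3^{9} ≡ 14 (mod 17)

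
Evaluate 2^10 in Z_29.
10 = 8 + 2 (binary 1010). Repeated squaring mod 29: 2^1 ≡ 2; 2^2 ≡ 2² = 4 ≡ 4; 2^4 ≡ 4² = 16 ≡ 16; 2^8 ≡ 16² = 256 ≡ 24. Multiply: 2^10 = 2^8 × 2^2 ≡ 24 × 4 (mod 29): 24 × 4 = 96 ≡ 9. So 2^10 ≡ 9 (mod 29).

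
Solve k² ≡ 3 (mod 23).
The square roots of 3 mod 23 are 16 and 7. Verify: 16² = 256 ≡ 3 (mod 23)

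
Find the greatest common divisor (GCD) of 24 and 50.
2

Using the Euclidean algorithm:
24 = 0 × 50 + 24
50 = 2 × 24 + 2
24 = 12 × 2 + 0

GCD(24, 50) = 2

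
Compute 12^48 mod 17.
Using Fermat: 12^{16} ≡ 1 (mod 17). 48 ≡ 0 (mod 16). So 12^{48} ≡ 12^{0} ≡ 1 (mod 17)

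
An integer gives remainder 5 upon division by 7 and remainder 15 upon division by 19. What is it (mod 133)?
M = 7 × 19 = 133. M₁ = 19, y₁ ≡ 3 (mod 7). M₂ = 7, y₂ ≡ 11 (mod 19). x = 5×19×3 + 15×7×11 ≡ 110 (mod 133). The smallest positive such number is 110.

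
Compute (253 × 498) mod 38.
24

(253 × 498) = 125994
125994 mod 38 = 24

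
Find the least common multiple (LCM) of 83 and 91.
7553

First find GCD(83, 91) using the Euclidean algorithm:
83 = 0 × 91 + 83
91 = 1 × 83 + 8
83 = 10 × 8 + 3
8 = 2 × 3 + 2
3 = 1 × 2 + 1
2 = 2 × 1 + 0
GCD(83, 91) = 1

LCM formula: LCM(a, b) = (a × b) / GCD(a, b)
LCM(83, 91) = (83 × 91) / 1
LCM(83, 91) = 7553 / 1
LCM(83, 91) = 7553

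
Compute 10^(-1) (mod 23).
10^(-1) ≡ 7 (mod 23). Verification: 10 × 7 = 70 ≡ 1 (mod 23)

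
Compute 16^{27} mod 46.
6

Using successive squaring:
Binary expansion of 27: 11011
Powers of 16 mod 46 (each is the square of the previous):
  16^1 ≡ 16 (mod 46)
  16^2 ≡ 16² = 256 ≡ 26 (mod 46)
  16^4 ≡ 26² = 676 ≡ 32 (mod 46)
  16^8 ≡ 32² = 1024 ≡ 12 (mod 46)
  16^16 ≡ 12² = 144 ≡ 6 (mod 46)
27 = 16 + 8 + 2 + 1, so 16^27 = 16^16 × 16^8 × 16^2 × 16^1 ≡ 6 × 12 × 26 × 16 (mod 46)
Multiplying step by step:
  6 × 12 = 72 ≡ 26 (mod 46)
  26 × 26 = 676 ≡ 32 (mod 46)
  32 × 16 = 512 ≡ 6 (mod 46)
Result: 16^27 ≡ 6 (mod 46)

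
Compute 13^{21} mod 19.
12

Using successive squaring:
Binary expansion of 21: 10101
Powers of 13 mod 19 (each is the square of the previous):
  13^1 ≡ 13 (mod 19)
  13^2 ≡ 13² = 169 ≡ 17 (mod 19)
  13^4 ≡ 17² = 289 ≡ 4 (mod 19)
  13^8 ≡ 4² = 16 ≡ 16 (mod 19)
  13^16 ≡ 16² = 256 ≡ 9 (mod 19)
21 = 16 + 4 + 1, so 13^21 = 13^16 × 13^4 × 13^1 ≡ 9 × 4 × 13 (mod 19)
Multiplying step by step:
  9 × 4 = 36 ≡ 17 (mod 19)
  17 × 13 = 221 ≡ 12 (mod 19)
Result: 13^21 ≡ 12 (mod 19)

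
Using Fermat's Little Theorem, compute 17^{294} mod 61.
27

By Fermat's Little Theorem, a^(p-1) ≡ 1 (mod p) for prime p and gcd(a, p) = 1
Here p = 61, so 17^60 ≡ 1 (mod 61)
We can reduce the exponent: 294 mod 60 = 54
So 17^294 ≡ 17^54 (mod 61)
Computing: 17^54 mod 61 = 27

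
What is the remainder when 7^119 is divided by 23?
Using Fermat: 7^{22} ≡ 1 (mod 23). 119 ≡ 9 (mod 22). So 7^{119} ≡ 7^{9} ≡ 15 (mod 23)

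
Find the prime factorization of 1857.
3 × 619

Divide by primes starting from smallest:
1857 ÷ 3 = 619
619 ÷ 619 = 1

1857 = 3 × 619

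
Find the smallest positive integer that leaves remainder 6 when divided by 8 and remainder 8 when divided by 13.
M = 8 × 13 = 104. M₁ = 13, y₁ ≡ 5 (mod 8). M₂ = 8, y₂ ≡ 5 (mod 13). t = 6×13×5 + 8×8×5 ≡ 86 (mod 104). The smallest positive such number is 86.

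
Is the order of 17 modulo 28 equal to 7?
No, the actual order is 6, not 7.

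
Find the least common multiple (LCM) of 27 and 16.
432

First find GCD(27, 16) using the Euclidean algorithm:
27 = 1 × 16 + 11
16 = 1 × 11 + 5
11 = 2 × 5 + 1
5 = 5 × 1 + 0
GCD(27, 16) = 1

LCM formula: LCM(a, b) = (a × b) / GCD(a, b)
LCM(27, 16) = (27 × 16) / 1
LCM(27, 16) = 432 / 1
LCM(27, 16) = 432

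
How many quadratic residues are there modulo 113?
For prime 113, there are (p-1)/2 = (113-1)/2 = 56 quadratic residues (excluding 0).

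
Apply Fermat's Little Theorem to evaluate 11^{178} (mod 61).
60

By Fermat's Little Theorem, a^(p-1) ≡ 1 (mod p) for prime p and gcd(a, p) = 1
Here p = 61, so 11^60 ≡ 1 (mod 61)
We can reduce the exponent: 178 mod 60 = 58
So 11^178 ≡ 11^58 (mod 61)
Computing: 11^58 mod 61 = 60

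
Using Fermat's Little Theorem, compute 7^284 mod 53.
By Fermat: 7^{52} ≡ 1 (mod 53). 284 ≡ 24 (mod 52). So 7^{284} ≡ 7^{24} ≡ 13 (mod 53)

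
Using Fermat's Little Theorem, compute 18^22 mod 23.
By Fermat's Little Theorem, 18^{22} ≡ 1 (mod 23) since 23 is prime and gcd(18, 23) = 1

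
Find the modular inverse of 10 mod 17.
10^(-1) ≡ 12 (mod 17). Verification: 10 × 12 = 120 ≡ 1 (mod 17)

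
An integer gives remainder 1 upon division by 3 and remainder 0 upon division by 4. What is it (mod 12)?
M = 3 × 4 = 12. M₁ = 4, y₁ ≡ 1 (mod 3). M₂ = 3, y₂ ≡ 3 (mod 4). m = 1×4×1 + 0×3×3 ≡ 4 (mod 12). The smallest positive such number is 4.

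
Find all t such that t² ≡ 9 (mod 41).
The square roots of 9 mod 41 are 38 and 3. Verify: 38² = 1444 ≡ 9 (mod 41)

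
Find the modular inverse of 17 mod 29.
17^(-1) ≡ 12 (mod 29). Verification: 17 × 12 = 204 ≡ 1 (mod 29)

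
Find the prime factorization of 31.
31

Divide by primes starting from smallest:
31 ÷ 31 = 1

31 = 31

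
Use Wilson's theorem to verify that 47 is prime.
(46)! mod 47 = 46. Since this equals -1 (mod 47), Wilson confirms 47 is prime.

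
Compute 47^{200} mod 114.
43

Using successive squaring:
Binary expansion of 200: 11001000
Powers of 47 mod 114 (each is the square of the previous):
  47^1 ≡ 47 (mod 114)
  47^2 ≡ 47² = 2209 ≡ 43 (mod 114)
  47^4 ≡ 43² = 1849 ≡ 25 (mod 114)
  47^8 ≡ 25² = 625 ≡ 55 (mod 114)
  47^16 ≡ 55² = 3025 ≡ 61 (mod 114)
  47^32 ≡ 61² = 3721 ≡ 73 (mod 114)
  47^64 ≡ 73² = 5329 ≡ 85 (mod 114)
  47^128 ≡ 85² = 7225 ≡ 43 (mod 114)
200 = 128 + 64 + 8, so 47^200 = 47^128 × 47^64 × 47^8 ≡ 43 × 85 × 55 (mod 114)
Multiplying step by step:
  43 × 85 = 3655 ≡ 7 (mod 114)
  7 × 55 = 385 ≡ 43 (mod 114)
Result: 47^200 ≡ 43 (mod 114)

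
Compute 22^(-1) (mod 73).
22^(-1) ≡ 10 (mod 73). Verification: 22 × 10 = 220 ≡ 1 (mod 73)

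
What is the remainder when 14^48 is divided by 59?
Using repeated squaring. 48 = 32 + 16 (binary 110000). Repeated squaring mod 59: 14^1 ≡ 14; 14^2 ≡ 14² = 196 ≡ 19; 14^4 ≡ 19² = 361 ≡ 7; 14^8 ≡ 7² = 49 ≡ 49; 14^16 ≡ 49² = 2401 ≡ 41; 14^32 ≡ 41² = 1681 ≡ 29. Multiply: 14^48 = 14^32 × 14^16 ≡ 29 × 41 (mod 59): 29 × 41 = 1189 ≡ 9. So 14^48 ≡ 9 (mod 59).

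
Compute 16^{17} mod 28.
4

Using successive squaring:
Binary expansion of 17: 10001
Powers of 16 mod 28 (each is the square of the previous):
  16^1 ≡ 16 (mod 28)
  16^2 ≡ 16² = 256 ≡ 4 (mod 28)
  16^4 ≡ 4² = 16 ≡ 16 (mod 28)
  16^8 ≡ 16² = 256 ≡ 4 (mod 28)
  16^16 ≡ 4² = 16 ≡ 16 (mod 28)
17 = 16 + 1, so 16^17 = 16^16 × 16^1 ≡ 16 × 16 (mod 28)
Multiplying step by step:
  16 × 16 = 256 ≡ 4 (mod 28)
Result: 16^17 ≡ 4 (mod 28)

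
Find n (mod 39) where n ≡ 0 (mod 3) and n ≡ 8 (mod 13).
M = 3 × 13 = 39. M₁ = 13, y₁ ≡ 1 (mod 3). M₂ = 3, y₂ ≡ 9 (mod 13). n = 0×13×1 + 8×3×9 ≡ 21 (mod 39)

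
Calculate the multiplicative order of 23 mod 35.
Powers of 23 mod 35: 23^1≡23, 23^2≡4, 23^3≡22, 23^4≡16, 23^5≡18, 23^6≡29, 23^7≡2, 23^8≡11, 23^9≡8, 23^10≡9, 23^11≡32, 23^12≡1. Order = 12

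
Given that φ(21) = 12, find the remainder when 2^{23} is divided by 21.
By Euler: 2^{12} ≡ 1 (mod 21) since gcd(2, 21) = 1. 23 = 1×12 + 11. So 2^{23} ≡ 2^{11} ≡ 11 (mod 21)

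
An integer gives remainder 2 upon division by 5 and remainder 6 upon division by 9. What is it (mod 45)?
M = 5 × 9 = 45. M₁ = 9, y₁ ≡ 4 (mod 5). M₂ = 5, y₂ ≡ 2 (mod 9). x = 2×9×4 + 6×5×2 ≡ 42 (mod 45). The smallest positive such number is 42.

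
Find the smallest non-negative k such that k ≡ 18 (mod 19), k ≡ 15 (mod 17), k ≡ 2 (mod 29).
9195

Using the Chinese Remainder Theorem:
M = product of moduli = 9367
For equation 1: M_1 = 493, 493 ≡ 18 (mod 19), inverse of 493 mod 19 is 18 (check: 18 × 18 = 324 ≡ 1 (mod 19))
For equation 2: M_2 = 551, 551 ≡ 7 (mod 17), inverse of 551 mod 17 is 5 (check: 7 × 5 = 35 ≡ 1 (mod 17))
For equation 3: M_3 = 323, 323 ≡ 4 (mod 29), inverse of 323 mod 29 is 22 (check: 4 × 22 = 88 ≡ 1 (mod 29))
Combine: k ≡ Σ r_i×M_i×(M_i⁻¹ mod m_i) = 18×493×18 + 15×551×5 + 2×323×22 = 159732 + 41325 + 14212 = 215269
215269 mod 9367 = 9195
k ≡ 9195 (mod 9367)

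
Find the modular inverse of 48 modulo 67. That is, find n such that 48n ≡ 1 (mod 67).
7

Using Extended Euclidean Algorithm:
gcd(48, 67) = 1
Bezout coefficients: 48 × 7 + 67 × -5 = 1
So 48 × 7 ≡ 1 (mod 67)
The inverse is 7 mod 67 = 7
Verification: 48 × 7 = 336 = 5 × 67 + 1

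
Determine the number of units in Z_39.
24

Prime factorization: 39 = 3 × 13
Using the formula φ(n) = n × Π(1 - 1/p) for each prime factor p:
φ(39) = 39 × (1 - 1/3) × (1 - 1/13)
φ(39) = 24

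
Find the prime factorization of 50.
2 × 5^2

Divide by primes starting from smallest:
50 ÷ 2 = 25
25 ÷ 5 = 5
5 ÷ 5 = 1

50 = 2 × 5^2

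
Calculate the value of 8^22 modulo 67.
Using repeated squaring. 22 = 16 + 4 + 2 (binary 10110). Repeated squaring mod 67: 8^1 ≡ 8; 8^2 ≡ 8² = 64 ≡ 64; 8^4 ≡ 64² = 4096 ≡ 9; 8^8 ≡ 9² = 81 ≡ 14; 8^16 ≡ 14² = 196 ≡ 62. Multiply: 8^22 = 8^16 × 8^4 × 8^2 ≡ 62 × 9 × 64 (mod 67): 62 × 9 = 558 ≡ 22; 22 × 64 = 1408 ≡ 1. So 8^22 ≡ 1 (mod 67).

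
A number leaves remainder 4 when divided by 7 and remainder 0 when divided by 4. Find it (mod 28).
M = 7 × 4 = 28. M₁ = 4, y₁ ≡ 2 (mod 7). M₂ = 7, y₂ ≡ 3 (mod 4). y = 4×4×2 + 0×7×3 ≡ 4 (mod 28)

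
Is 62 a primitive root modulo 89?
p - 1 = 88 has prime divisors 2, 11. Check 62^(88/q) mod 89 for each: 62^(88/2) = 62^44 ≡ 88, 62^(88/11) = 62^8 ≡ 39 (mod 89). None of these is 1, so 62 has order 88 = φ(89), so it is a primitive root mod 89.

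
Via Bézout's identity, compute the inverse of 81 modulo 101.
Extended GCD: 81(5) + 101(-4) = 1. So 81^(-1) ≡ 5 ≡ 5 (mod 101). Verify: 81 × 5 = 405 ≡ 1 (mod 101)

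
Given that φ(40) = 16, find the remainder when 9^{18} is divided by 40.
By Euler: 9^{16} ≡ 1 (mod 40) since gcd(9, 40) = 1. 18 = 1×16 + 2. So 9^{18} ≡ 9^{2} ≡ 1 (mod 40)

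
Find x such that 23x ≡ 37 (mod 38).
33

Since gcd(23, 38) = 1 divides 37, a solution exists.
Multiply both sides by the inverse of 23 mod 38:
  23^(-1) mod 38 = 5
  x ≡ 5 × 37 ≡ 185 ≡ 33 (mod 38)
Verification: 23 × 33 = 759 = 19 × 38 + 37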